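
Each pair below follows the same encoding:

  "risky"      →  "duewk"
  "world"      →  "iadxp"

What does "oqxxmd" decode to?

cellar

Compare letters: r→d is +12, i→u is +12, s→e is +12 — a constant shift. Every letter moves 12 places later in the alphabet, wrapping around z→a.
Decoding oqxxmd: o−12=c, q−12=e, x−12=l, x−12=l, m−12=a, d−12=r.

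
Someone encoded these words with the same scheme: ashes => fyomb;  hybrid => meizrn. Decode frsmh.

In ashes: a→f is +5, s→y is +6, h→o is +7, e→m is +8 — the shift increases by 1 each position. Each letter shifts forward by (position + 5), i.e. 5, 6, 7, … — the shift grows by one for each successive letter.
Undoing it on frsmh: f−5=a, r−6=l, s−7=l, m−8=e, h−9=y.

alley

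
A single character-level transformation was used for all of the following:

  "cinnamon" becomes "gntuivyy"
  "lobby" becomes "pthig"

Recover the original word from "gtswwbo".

compose

In cinnamon: c→g is +4, i→n is +5, n→t is +6, n→u is +7 — the shift increases by 1 each position. Each letter shifts forward by (position + 4), i.e. 4, 5, 6, … — the shift grows by one for each successive letter.
Reversing it on gtswwbo: g−4=c, t−5=o, s−6=m, w−7=p, w−8=o, b−9=s, o−10=e.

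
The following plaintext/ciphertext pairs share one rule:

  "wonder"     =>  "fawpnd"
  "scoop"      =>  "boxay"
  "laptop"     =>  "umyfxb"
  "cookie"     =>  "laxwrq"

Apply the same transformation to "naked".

wmtqm

It's a Vigenère-style cipher with numeric key [9,12]: position i shifts by key[i mod 2].
On naked: n+9=w, a+12=m, k+9=t, e+12=q, d+9=m.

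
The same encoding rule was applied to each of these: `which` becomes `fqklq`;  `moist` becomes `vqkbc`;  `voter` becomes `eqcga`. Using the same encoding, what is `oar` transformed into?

qca

The shift depends on letter class: consonant w→f is +9, but vowel i→k is +2. Two shifts are in play — +2 for a/e/i/o/u, +9 for every other letter.
Applying it to oar: o(vowel)+2=q, a(vowel)+2=c, r(cons)+9=a.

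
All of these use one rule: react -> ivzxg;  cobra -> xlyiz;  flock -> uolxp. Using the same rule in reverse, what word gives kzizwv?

parade

Letters are reflected about the middle of the alphabet (position → 25−position): Atbash.
Undoing it on kzizwv: k↔p, z↔a, i↔r, z↔a, w↔d, v↔e.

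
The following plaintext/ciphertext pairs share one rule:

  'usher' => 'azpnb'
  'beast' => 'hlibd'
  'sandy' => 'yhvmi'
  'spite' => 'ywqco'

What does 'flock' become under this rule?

lswlu

In usher: u→a is +6, s→z is +7, h→p is +8, e→n is +9 — the shift increases by 1 each position. Each letter shifts forward by (position + 6), i.e. 6, 7, 8, … — the shift grows by one for each successive letter.
For flock: f+6=l, l+7=s, o+8=w, c+9=l, k+10=u.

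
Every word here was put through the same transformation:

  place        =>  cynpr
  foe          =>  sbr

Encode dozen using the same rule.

qbmra

It's a constant shift of +13 (ROT13).
On dozen: d+13=q, o+13=b, z+13=m, e+13=r, n+13=a.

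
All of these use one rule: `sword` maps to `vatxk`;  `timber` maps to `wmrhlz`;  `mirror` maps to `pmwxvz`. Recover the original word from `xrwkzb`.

unrest

The shift increases by 1 at each position, starting from +3: 3, 4, 5, ….
Decoding xrwkzb: x−3=u, r−4=n, w−5=r, k−6=e, z−7=s, b−8=t.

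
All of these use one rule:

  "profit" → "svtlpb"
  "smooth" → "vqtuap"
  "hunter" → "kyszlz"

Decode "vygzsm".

subtle

In profit: p→s is +3, r→v is +4, o→t is +5, f→l is +6 — the shift increases by 1 each position. Letter i (0-indexed) is shifted by i+3, so successive shifts are 3, 4, 5, ….
Decoding vygzsm: v−3=s, y−4=u, g−5=b, z−6=t, s−7=l, m−8=e.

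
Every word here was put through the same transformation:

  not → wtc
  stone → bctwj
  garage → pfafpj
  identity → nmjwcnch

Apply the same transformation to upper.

zyyja

The shift depends on letter class: consonant n→w is +9, but vowel o→t is +5. Vowels shift forward by 5 and consonants shift forward by 9.
Applying it to upper: u(vowel)+5=z, p(cons)+9=y, p(cons)+9=y, e(vowel)+5=j, r(cons)+9=a.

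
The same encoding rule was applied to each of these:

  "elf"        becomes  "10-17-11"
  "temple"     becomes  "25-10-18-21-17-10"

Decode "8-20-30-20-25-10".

e is letter #5 and maps to 10: an offset of 5. Each letter is replaced by its alphabet position (a=1..z=26) + 5.
Decoding 8-20-30-20-25-10: 8→(8−5)÷1=3=c, 20→(20−5)÷1=15=o, 30→(30−5)÷1=25=y, 20→(20−5)÷1=15=o, 25→(25−5)÷1=20=t, 10→(10−5)÷1=5=e.

coyote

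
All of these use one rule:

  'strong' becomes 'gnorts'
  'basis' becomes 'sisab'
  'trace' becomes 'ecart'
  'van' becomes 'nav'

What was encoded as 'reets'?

The output letters match the input read backwards: strong reversed is gnorts. The word is simply reversed.
Undoing it on reets: then reverse → steer.

steer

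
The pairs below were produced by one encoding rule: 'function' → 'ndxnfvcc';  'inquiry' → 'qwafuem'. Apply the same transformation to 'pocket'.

xxmvqg

In function: f→n is +8, u→d is +9, n→x is +10, c→n is +11 — the shift increases by 1 each position. The shift increases by 1 at each position, starting from +8: 8, 9, 10, ….
Applying it to pocket: p+8=x, o+9=x, c+10=m, k+11=v, e+12=q, t+13=g.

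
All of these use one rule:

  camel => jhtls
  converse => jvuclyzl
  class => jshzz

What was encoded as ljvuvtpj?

economic

Compare letters: c→j is +7, a→h is +7, m→t is +7 — a constant shift. It's a constant shift of +7 (ROT7).
Decoding ljvuvtpj: l−7=e, j−7=c, v−7=o, u−7=n, v−7=o, t−7=m, p−7=i, j−7=c.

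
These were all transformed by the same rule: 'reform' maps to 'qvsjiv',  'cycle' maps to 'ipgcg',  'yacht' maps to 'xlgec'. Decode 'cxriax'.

Two steps: reverse the string, then apply a Caesar shift of +4.
Decoding cxriax: shift back: c−4=y, x−4=t, r−4=n, i−4=e, a−4=w, x−4=t → ytnewt; then reverse → twenty.

twenty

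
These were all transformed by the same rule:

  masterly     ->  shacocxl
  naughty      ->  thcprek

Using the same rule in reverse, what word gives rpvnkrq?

Letter i (0-indexed) is shifted by i+6, so successive shifts are 6, 7, 8, ….
Reversing it on rpvnkrq: r−6=l, p−7=i, v−8=n, n−9=e, k−10=a, r−11=g, q−12=e.

lineage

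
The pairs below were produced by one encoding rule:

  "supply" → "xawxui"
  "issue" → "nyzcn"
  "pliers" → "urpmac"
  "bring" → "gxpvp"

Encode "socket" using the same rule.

xujsnd

In supply: s→x is +5, u→a is +6, p→w is +7, p→x is +8 — the shift increases by 1 each position. Each letter shifts forward by (position + 5), i.e. 5, 6, 7, … — the shift grows by one for each successive letter.
On socket: s+5=x, o+6=u, c+7=j, k+8=s, e+9=n, t+10=d.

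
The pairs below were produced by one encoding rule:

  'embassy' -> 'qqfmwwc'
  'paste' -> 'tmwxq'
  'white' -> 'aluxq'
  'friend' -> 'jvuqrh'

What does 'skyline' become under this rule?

wocpurq

The shift depends on letter class: consonant m→q is +4, but vowel e→q is +12. Two shifts are in play — +12 for a/e/i/o/u, +4 for every other letter.
For skyline: s(cons)+4=w, k(cons)+4=o, y(cons)+4=c, l(cons)+4=p, i(vowel)+12=u, n(cons)+4=r, e(vowel)+12=q.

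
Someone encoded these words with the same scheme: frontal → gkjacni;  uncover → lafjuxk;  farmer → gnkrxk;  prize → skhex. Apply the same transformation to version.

uxkthja

f(5)→g(6) and r(17)→k(10) fit y≡9x+13 (mod 26); the inverse of 9 mod 26 is 3. Treating letters as 0–25, the rule is x ↦ 9x + 13 (mod 26).
On version: v(21)→9·21+13≡20=u; e(4)→9·4+13≡23=x; r(17)→9·17+13≡10=k; s(18)→9·18+13≡19=t; i(8)→9·8+13≡7=h; o(14)→9·14+13≡9=j; n(13)→9·13+13≡0=a (all mod 26).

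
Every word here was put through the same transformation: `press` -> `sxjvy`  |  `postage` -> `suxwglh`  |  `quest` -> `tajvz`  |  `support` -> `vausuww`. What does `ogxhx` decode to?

laser

Shifts by position in press: pos 0: p→s (+3), pos 1: r→x (+6), pos 2: e→j (+5), pos 3: s→v (+3), pos 4: s→y (+6) — repeating every 3. It's a Vigenère-style cipher with numeric key [3,6,5]: position i shifts by key[i mod 3].
Reversing it on ogxhx: o−3=l, g−6=a, x−5=s, h−3=e, x−6=r.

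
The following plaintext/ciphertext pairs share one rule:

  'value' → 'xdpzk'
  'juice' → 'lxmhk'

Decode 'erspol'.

cookie

Each letter shifts forward by (position + 2), i.e. 2, 3, 4, … — the shift grows by one for each successive letter.
Decoding erspol: e−2=c, r−3=o, s−4=o, p−5=k, o−6=i, l−7=e.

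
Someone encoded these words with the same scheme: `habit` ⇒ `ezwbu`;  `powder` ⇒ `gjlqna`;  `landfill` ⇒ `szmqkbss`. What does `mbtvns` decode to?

nickel

This is an affine cipher: with a=0,…,z=25, each position x becomes (23x+25) mod 26.
Decoding mbtvns: m(12)→17·(12−25)≡13=n; b(1)→17·(1−25)≡8=i; t(19)→17·(19−25)≡2=c; v(21)→17·(21−25)≡10=k; n(13)→17·(13−25)≡4=e; s(18)→17·(18−25)≡11=l (all mod 26).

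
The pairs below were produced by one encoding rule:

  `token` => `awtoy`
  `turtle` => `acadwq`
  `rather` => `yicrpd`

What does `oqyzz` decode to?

hippo

Letter i (0-indexed) is shifted by i+7, so successive shifts are 7, 8, 9, ….
Decoding oqyzz: o−7=h, q−8=i, y−9=p, z−10=p, z−11=o.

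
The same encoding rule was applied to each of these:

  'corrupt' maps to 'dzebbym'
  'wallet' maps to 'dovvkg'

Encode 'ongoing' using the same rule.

qxsyqxy

The output letters match the input read backwards, each shifted +10: corrupt reversed is tpurroc. Read the word backwards and shift each letter +10.
For ongoing: reverse → gniogno; then shift: g+10=q, n+10=x, i+10=s, o+10=y, g+10=q, n+10=x, o+10=y.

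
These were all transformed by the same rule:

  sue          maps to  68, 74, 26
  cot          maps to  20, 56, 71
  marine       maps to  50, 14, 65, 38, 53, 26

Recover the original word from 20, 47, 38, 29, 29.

With a=1..z=26, the number is 3·pos + 11.
Decoding 20, 47, 38, 29, 29: 20→(20−11)÷3=3=c, 47→(47−11)÷3=12=l, 38→(38−11)÷3=9=i, 29→(29−11)÷3=6=f, 29→(29−11)÷3=6=f.

cliff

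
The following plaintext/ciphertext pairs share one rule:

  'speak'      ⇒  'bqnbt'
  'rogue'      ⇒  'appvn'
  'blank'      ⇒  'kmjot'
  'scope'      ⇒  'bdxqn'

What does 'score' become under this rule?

Shifts by position in speak: pos 0: s→b (+9), pos 1: p→q (+1), pos 2: e→n (+9), pos 3: a→b (+1) — repeating every 2. The shifts repeat in a cycle of length 2: positions 0,1,… shift by +9, +1, then the pattern repeats.
Applying it to score: s+9=b, c+1=d, o+9=x, r+1=s, e+9=n.

bdxsn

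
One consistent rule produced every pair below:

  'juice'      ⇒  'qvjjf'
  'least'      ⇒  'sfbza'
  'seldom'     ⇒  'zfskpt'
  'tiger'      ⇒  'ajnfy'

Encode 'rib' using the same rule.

Vowels shift forward by 1 and consonants shift forward by 7.
On rib: r(cons)+7=y, i(vowel)+1=j, b(cons)+7=i.

yji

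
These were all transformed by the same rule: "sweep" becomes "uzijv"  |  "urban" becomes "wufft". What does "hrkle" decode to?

foggy

The shift increases by 1 at each position, starting from +2: 2, 3, 4, ….
Reversing it on hrkle: h−2=f, r−3=o, k−4=g, l−5=g, e−6=y.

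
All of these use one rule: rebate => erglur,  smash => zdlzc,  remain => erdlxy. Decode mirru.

This is an affine cipher: with a=0,…,z=25, each position x becomes (21x+11) mod 26.
Reversing it on mirru: m(12)→5·(12−11)≡5=f; i(8)→5·(8−11)≡11=l; r(17)→5·(17−11)≡4=e; r(17)→5·(17−11)≡4=e; u(20)→5·(20−11)≡19=t (all mod 26).

fleet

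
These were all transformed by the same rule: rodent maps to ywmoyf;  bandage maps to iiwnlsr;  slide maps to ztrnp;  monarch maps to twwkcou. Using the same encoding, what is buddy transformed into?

icmnj

In rodent: r→y is +7, o→w is +8, d→m is +9, e→o is +10 — the shift increases by 1 each position. The shift increases by 1 at each position, starting from +7: 7, 8, 9, ….
On buddy: b+7=i, u+8=c, d+9=m, d+10=n, y+11=j.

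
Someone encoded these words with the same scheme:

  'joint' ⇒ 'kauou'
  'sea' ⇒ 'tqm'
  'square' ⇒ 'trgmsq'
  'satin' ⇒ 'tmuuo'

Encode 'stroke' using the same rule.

The shift depends on letter class: consonant j→k is +1, but vowel o→a is +12. Vowels shift forward by 12 and consonants shift forward by 1.
Applying it to stroke: s(cons)+1=t, t(cons)+1=u, r(cons)+1=s, o(vowel)+12=a, k(cons)+1=l, e(vowel)+12=q.

tusalq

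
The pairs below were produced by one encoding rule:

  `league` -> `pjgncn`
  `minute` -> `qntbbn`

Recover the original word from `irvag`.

Letter i (0-indexed) is shifted by i+4, so successive shifts are 4, 5, 6, ….
Undoing it on irvag: i−4=e, r−5=m, v−6=p, a−7=t, g−8=y.

empty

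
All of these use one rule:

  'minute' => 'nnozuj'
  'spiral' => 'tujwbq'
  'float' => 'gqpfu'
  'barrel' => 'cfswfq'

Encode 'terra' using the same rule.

Shifts by position in minute: pos 0: m→n (+1), pos 1: i→n (+5), pos 2: n→o (+1), pos 3: u→z (+5) — repeating every 2. A repeating key of period 2 is used — shifts +1, +5 over and over.
On terra: t+1=u, e+5=j, r+1=s, r+5=w, a+1=b.

ujswb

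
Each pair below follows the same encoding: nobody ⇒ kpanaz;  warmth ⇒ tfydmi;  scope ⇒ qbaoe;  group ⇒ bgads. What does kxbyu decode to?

imply

The output letters match the input read backwards, each shifted +12: nobody reversed is ydobon. The word is reversed, then every letter is shifted forward by 12.
Reversing it on kxbyu: shift back: k−12=y, x−12=l, b−12=p, y−12=m, u−12=i → ylpmi; then reverse → imply.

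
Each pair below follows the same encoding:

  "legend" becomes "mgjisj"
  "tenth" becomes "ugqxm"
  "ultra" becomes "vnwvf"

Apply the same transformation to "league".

mgdkzk

Letter i (0-indexed) is shifted by i+1, so successive shifts are 1, 2, 3, ….
For league: l+1=m, e+2=g, a+3=d, g+4=k, u+5=z, e+6=k.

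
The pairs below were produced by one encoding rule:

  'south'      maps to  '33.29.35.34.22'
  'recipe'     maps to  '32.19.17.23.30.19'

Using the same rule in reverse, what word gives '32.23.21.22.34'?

right

Each letter is replaced by its alphabet position (a=1..z=26) + 14.
Decoding 32.23.21.22.34: 32→(32−14)÷1=18=r, 23→(23−14)÷1=9=i, 21→(21−14)÷1=7=g, 22→(22−14)÷1=8=h, 34→(34−14)÷1=20=t.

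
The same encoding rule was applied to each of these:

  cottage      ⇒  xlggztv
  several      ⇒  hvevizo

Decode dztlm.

This is the alphabet-reversal cipher (Atbash): a becomes z, b becomes y, etc.
Reversing it on dztlm: d↔w, z↔a, t↔g, l↔o, m↔n.

wagon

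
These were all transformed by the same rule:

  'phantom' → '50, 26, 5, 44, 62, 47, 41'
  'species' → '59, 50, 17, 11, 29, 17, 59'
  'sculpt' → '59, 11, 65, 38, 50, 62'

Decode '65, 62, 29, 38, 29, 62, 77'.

Each letter becomes 3×(its alphabet position, a=1..z=26) + 2.
Reversing it on 65, 62, 29, 38, 29, 62, 77: 65→(65−2)÷3=21=u, 62→(62−2)÷3=20=t, 29→(29−2)÷3=9=i, 38→(38−2)÷3=12=l, 29→(29−2)÷3=9=i, 62→(62−2)÷3=20=t, 77→(77−2)÷3=25=y.

utility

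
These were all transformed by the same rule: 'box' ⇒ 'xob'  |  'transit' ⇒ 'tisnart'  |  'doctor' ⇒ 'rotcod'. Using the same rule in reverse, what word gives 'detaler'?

The output letters match the input read backwards: box reversed is xob. It's just the letters in reverse order.
Reversing it on detaler: then reverse → related.

related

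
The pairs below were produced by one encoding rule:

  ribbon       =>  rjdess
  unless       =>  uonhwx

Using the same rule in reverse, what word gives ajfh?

aide

Letter i (0-indexed) is shifted by i+0, so successive shifts are 0, 1, 2, ….
Undoing it on ajfh: a−0=a, j−1=i, f−2=d, h−3=e.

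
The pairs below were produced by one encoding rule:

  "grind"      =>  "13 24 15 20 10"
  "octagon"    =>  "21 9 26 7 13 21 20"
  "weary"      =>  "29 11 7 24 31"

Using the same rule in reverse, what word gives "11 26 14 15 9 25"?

g is letter #7 and maps to 13: an offset of 6. Letters become their 1-based position plus 6 (so a→7, b→8, …).
Decoding 11 26 14 15 9 25: 11→(11−6)÷1=5=e, 26→(26−6)÷1=20=t, 14→(14−6)÷1=8=h, 15→(15−6)÷1=9=i, 9→(9−6)÷1=3=c, 25→(25−6)÷1=19=s.

ethics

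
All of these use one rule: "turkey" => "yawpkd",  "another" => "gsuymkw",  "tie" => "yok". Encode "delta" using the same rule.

ikqyg

The rule splits by letter class: vowels +6, consonants +5.
Applying it to delta: d(cons)+5=i, e(vowel)+6=k, l(cons)+5=q, t(cons)+5=y, a(vowel)+6=g.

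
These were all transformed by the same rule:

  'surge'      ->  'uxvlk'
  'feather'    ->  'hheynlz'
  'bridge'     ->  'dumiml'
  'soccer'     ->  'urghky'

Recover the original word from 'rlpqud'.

In surge: s→u is +2, u→x is +3, r→v is +4, g→l is +5 — the shift increases by 1 each position. The shift increases by 1 at each position, starting from +2: 2, 3, 4, ….
Decoding rlpqud: r−2=p, l−3=i, p−4=l, q−5=l, u−6=o, d−7=w.

pillow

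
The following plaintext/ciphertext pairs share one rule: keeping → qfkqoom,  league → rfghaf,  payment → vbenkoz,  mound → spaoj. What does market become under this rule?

sbxlku

Shifts by position in keeping: pos 0: k→q (+6), pos 1: e→f (+1), pos 2: e→k (+6), pos 3: p→q (+1) — repeating every 2. A repeating key of period 2 is used — shifts +6, +1 over and over.
For market: m+6=s, a+1=b, r+6=x, k+1=l, e+6=k, t+1=u.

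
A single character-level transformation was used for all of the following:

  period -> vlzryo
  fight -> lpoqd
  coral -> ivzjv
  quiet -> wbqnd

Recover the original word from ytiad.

In period: p→v is +6, e→l is +7, r→z is +8, i→r is +9 — the shift increases by 1 each position. Each letter shifts forward by (position + 6), i.e. 6, 7, 8, … — the shift grows by one for each successive letter.
Decoding ytiad: y−6=s, t−7=m, i−8=a, a−9=r, d−10=t.

smart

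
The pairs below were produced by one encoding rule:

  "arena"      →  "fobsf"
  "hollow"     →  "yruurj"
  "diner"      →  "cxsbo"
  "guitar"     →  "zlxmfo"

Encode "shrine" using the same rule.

nyoxsb

This is an affine cipher: with a=0,…,z=25, each position x becomes (25x+5) mod 26.
For shrine: s(18)→25·18+5≡13=n; h(7)→25·7+5≡24=y; r(17)→25·17+5≡14=o; i(8)→25·8+5≡23=x; n(13)→25·13+5≡18=s; e(4)→25·4+5≡1=b (all mod 26).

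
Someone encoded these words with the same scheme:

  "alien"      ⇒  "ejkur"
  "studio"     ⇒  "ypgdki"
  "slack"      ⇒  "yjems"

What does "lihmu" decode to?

a(0)→e(4) and l(11)→j(9) fit y≡17x+4 (mod 26); the inverse of 17 mod 26 is 23. Each letter's alphabet position (a=0..z=25) is mapped through 17·x+4 mod 26 — an affine cipher.
Reversing it on lihmu: l(11)→23·(11−4)≡5=f; i(8)→23·(8−4)≡14=o; h(7)→23·(7−4)≡17=r; m(12)→23·(12−4)≡2=c; u(20)→23·(20−4)≡4=e (all mod 26).

force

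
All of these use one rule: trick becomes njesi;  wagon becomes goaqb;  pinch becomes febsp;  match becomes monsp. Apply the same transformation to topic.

t(19)→n(13) and r(17)→j(9) fit y≡15x+14 (mod 26); the inverse of 15 mod 26 is 7. This is an affine cipher: with a=0,…,z=25, each position x becomes (15x+14) mod 26.
For topic: t(19)→15·19+14≡13=n; o(14)→15·14+14≡16=q; p(15)→15·15+14≡5=f; i(8)→15·8+14≡4=e; c(2)→15·2+14≡18=s (all mod 26).

nqfes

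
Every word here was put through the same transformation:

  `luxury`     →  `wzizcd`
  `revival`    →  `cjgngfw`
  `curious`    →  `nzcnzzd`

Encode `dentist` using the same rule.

Shifts by position in luxury: pos 0: l→w (+11), pos 1: u→z (+5), pos 2: x→i (+11), pos 3: u→z (+5) — repeating every 2. It's a Vigenère-style cipher with numeric key [11,5]: position i shifts by key[i mod 2].
On dentist: d+11=o, e+5=j, n+11=y, t+5=y, i+11=t, s+5=x, t+11=e.

ojyytxe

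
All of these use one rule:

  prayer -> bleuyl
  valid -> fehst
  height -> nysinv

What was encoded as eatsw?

p(15)→b(1) and r(17)→l(11) fit y≡5x+4 (mod 26); the inverse of 5 mod 26 is 21. This is an affine cipher: with a=0,…,z=25, each position x becomes (5x+4) mod 26.
Reversing it on eatsw: e(4)→21·(4−4)≡0=a; a(0)→21·(0−4)≡20=u; t(19)→21·(19−4)≡3=d; s(18)→21·(18−4)≡8=i; w(22)→21·(22−4)≡14=o (all mod 26).

audio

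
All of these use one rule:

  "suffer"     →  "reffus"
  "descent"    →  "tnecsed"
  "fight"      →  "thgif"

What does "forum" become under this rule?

The output letters match the input read backwards: suffer reversed is reffus. The word is simply reversed.
For forum: reverse → murof.

murof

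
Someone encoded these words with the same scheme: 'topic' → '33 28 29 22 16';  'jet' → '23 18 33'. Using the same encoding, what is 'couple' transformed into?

16 28 34 29 25 18

The number is (letter's place in the alphabet, a=1) + 13.
Applying it to couple: c=3→16, o=15→28, u=21→34, p=16→29, l=12→25, e=5→18.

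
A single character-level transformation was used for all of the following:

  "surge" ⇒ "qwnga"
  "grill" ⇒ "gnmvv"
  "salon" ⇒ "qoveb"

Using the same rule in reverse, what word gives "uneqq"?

cross

Each letter's alphabet position (a=0..z=25) is mapped through 3·x+14 mod 26 — an affine cipher.
Reversing it on uneqq: u(20)→9·(20−14)≡2=c; n(13)→9·(13−14)≡17=r; e(4)→9·(4−14)≡14=o; q(16)→9·(16−14)≡18=s; q(16)→9·(16−14)≡18=s (all mod 26).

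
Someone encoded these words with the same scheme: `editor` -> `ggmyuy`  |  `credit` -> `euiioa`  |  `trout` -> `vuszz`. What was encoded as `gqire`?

enemy

In editor: e→g is +2, d→g is +3, i→m is +4, t→y is +5 — the shift increases by 1 each position. Letter i (0-indexed) is shifted by i+2, so successive shifts are 2, 3, 4, ….
Decoding gqire: g−2=e, q−3=n, i−4=e, r−5=m, e−6=y.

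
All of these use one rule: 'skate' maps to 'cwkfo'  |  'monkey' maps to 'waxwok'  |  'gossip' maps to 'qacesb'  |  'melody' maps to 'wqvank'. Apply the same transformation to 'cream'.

It's a Vigenère-style cipher with numeric key [10,12]: position i shifts by key[i mod 2].
For cream: c+10=m, r+12=d, e+10=o, a+12=m, m+10=w.

mdomw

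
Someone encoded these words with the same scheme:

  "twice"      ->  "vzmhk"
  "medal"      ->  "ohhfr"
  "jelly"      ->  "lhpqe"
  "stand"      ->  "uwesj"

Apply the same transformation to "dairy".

In twice: t→v is +2, w→z is +3, i→m is +4, c→h is +5 — the shift increases by 1 each position. The shift increases by 1 at each position, starting from +2: 2, 3, 4, ….
On dairy: d+2=f, a+3=d, i+4=m, r+5=w, y+6=e.

fdmwe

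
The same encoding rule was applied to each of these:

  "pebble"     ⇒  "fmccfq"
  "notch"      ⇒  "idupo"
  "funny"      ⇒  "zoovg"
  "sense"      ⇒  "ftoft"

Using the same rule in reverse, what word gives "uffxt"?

The word is reversed, then every letter is shifted forward by 1.
Undoing it on uffxt: shift back: u−1=t, f−1=e, f−1=e, x−1=w, t−1=s → teews; then reverse → sweet.

sweet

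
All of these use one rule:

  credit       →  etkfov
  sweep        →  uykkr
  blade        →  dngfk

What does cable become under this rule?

The shift depends on letter class: consonant c→e is +2, but vowel e→k is +6. Vowels shift forward by 6 and consonants shift forward by 2.
For cable: c(cons)+2=e, a(vowel)+6=g, b(cons)+2=d, l(cons)+2=n, e(vowel)+6=k.

egdnk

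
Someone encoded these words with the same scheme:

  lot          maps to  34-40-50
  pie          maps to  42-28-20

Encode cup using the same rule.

l(#12)→34 and o(#15)→40: differences scale by 2, so n = 2·pos + 10. The formula is n = 2×(alphabet index, a=1) + 10.
Applying it to cup: c=3→16, u=21→52, p=16→42.

16-52-42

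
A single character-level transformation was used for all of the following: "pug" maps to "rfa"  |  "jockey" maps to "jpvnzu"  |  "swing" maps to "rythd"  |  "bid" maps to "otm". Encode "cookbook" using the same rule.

The output letters match the input read backwards, each shifted +11: pug reversed is gup. The word is reversed, then every letter is shifted forward by 11.
On cookbook: reverse → koobkooc; then shift: k+11=v, o+11=z, o+11=z, b+11=m, k+11=v, o+11=z, o+11=z, c+11=n.

vzzmvzzn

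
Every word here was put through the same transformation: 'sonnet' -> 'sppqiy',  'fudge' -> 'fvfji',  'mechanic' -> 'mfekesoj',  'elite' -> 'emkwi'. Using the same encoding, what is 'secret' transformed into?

sfeuiy

In sonnet: s→s is +0, o→p is +1, n→p is +2, n→q is +3 — the shift increases by 1 each position. Letter i (0-indexed) is shifted by i+0, so successive shifts are 0, 1, 2, ….
For secret: s+0=s, e+1=f, c+2=e, r+3=u, e+4=i, t+5=y.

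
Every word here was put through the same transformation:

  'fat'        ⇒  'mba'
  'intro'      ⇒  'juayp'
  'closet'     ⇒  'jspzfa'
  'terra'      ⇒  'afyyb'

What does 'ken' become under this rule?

The shift depends on letter class: consonant f→m is +7, but vowel a→b is +1. Vowels shift forward by 1 and consonants shift forward by 7.
On ken: k(cons)+7=r, e(vowel)+1=f, n(cons)+7=u.

rfu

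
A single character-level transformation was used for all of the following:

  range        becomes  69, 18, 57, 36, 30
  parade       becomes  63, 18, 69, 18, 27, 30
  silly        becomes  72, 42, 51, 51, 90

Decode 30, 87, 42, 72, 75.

Each letter becomes 3×(its alphabet position, a=1..z=26) + 15.
Reversing it on 30, 87, 42, 72, 75: 30→(30−15)÷3=5=e, 87→(87−15)÷3=24=x, 42→(42−15)÷3=9=i, 72→(72−15)÷3=19=s, 75→(75−15)÷3=20=t.

exist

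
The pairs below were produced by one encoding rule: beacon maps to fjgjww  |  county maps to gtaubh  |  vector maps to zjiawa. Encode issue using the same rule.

Each letter shifts forward by (position + 4), i.e. 4, 5, 6, … — the shift grows by one for each successive letter.
For issue: i+4=m, s+5=x, s+6=y, u+7=b, e+8=m.

mxybm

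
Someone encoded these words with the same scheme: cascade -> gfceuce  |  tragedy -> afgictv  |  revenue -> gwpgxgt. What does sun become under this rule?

pwu

Read the word backwards and shift each letter +2.
Applying it to sun: reverse → nus; then shift: n+2=p, u+2=w, s+2=u.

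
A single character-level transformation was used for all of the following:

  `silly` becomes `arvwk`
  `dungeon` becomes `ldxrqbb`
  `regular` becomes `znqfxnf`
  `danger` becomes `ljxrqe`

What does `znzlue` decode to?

In silly: s→a is +8, i→r is +9, l→v is +10, l→w is +11 — the shift increases by 1 each position. Each letter shifts forward by (position + 8), i.e. 8, 9, 10, … — the shift grows by one for each successive letter.
Reversing it on znzlue: z−8=r, n−9=e, z−10=p, l−11=a, u−12=i, e−13=r.

repair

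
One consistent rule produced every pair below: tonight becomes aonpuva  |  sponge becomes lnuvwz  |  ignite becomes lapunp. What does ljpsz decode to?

slice

The output letters match the input read backwards, each shifted +7: tonight reversed is thginot. Read the word backwards and shift each letter +7.
Decoding ljpsz: shift back: l−7=e, j−7=c, p−7=i, s−7=l, z−7=s → ecils; then reverse → slice.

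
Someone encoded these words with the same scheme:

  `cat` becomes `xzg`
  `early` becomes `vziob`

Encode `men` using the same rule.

Each pair mirrors across the alphabet (c↔x, a↔z, t↔g): positions sum to 25. This is the alphabet-reversal cipher (Atbash): a becomes z, b becomes y, etc.
On men: m↔n, e↔v, n↔m.

nvm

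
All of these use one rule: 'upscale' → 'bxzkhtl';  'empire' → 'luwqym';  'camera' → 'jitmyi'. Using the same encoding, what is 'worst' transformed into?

Shifts by position in upscale: pos 0: u→b (+7), pos 1: p→x (+8), pos 2: s→z (+7), pos 3: c→k (+8) — repeating every 2. A repeating key of period 2 is used — shifts +7, +8 over and over.
For worst: w+7=d, o+8=w, r+7=y, s+8=a, t+7=a.

dwyaa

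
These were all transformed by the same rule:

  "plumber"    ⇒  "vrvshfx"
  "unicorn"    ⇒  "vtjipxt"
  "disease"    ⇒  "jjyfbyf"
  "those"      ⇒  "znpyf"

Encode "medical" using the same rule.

The shift depends on letter class: consonant p→v is +6, but vowel u→v is +1. Vowels shift forward by 1 and consonants shift forward by 6.
For medical: m(cons)+6=s, e(vowel)+1=f, d(cons)+6=j, i(vowel)+1=j, c(cons)+6=i, a(vowel)+1=b, l(cons)+6=r.

sfjjibr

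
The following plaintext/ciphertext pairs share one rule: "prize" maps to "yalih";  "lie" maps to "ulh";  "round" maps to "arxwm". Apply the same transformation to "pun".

yxw

The shift depends on letter class: consonant p→y is +9, but vowel i→l is +3. Two shifts are in play — +3 for a/e/i/o/u, +9 for every other letter.
Applying it to pun: p(cons)+9=y, u(vowel)+3=x, n(cons)+9=w.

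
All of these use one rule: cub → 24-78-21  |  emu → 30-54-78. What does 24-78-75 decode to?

cut

c(#3)→24 and u(#21)→78: differences scale by 3, so n = 3·pos + 15. With a=1..z=26, the number is 3·pos + 15.
Decoding 24-78-75: 24→(24−15)÷3=3=c, 78→(78−15)÷3=21=u, 75→(75−15)÷3=20=t.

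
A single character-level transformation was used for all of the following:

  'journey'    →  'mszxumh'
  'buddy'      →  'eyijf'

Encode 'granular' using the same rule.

In journey: j→m is +3, o→s is +4, u→z is +5, r→x is +6 — the shift increases by 1 each position. Each letter shifts forward by (position + 3), i.e. 3, 4, 5, … — the shift grows by one for each successive letter.
For granular: g+3=j, r+4=v, a+5=f, n+6=t, u+7=b, l+8=t, a+9=j, r+10=b.

jvftbtjb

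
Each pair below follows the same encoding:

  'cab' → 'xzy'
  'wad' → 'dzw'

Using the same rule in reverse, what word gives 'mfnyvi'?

Each pair mirrors across the alphabet (c↔x, a↔z, b↔y): positions sum to 25. This is the alphabet-reversal cipher (Atbash): a becomes z, b becomes y, etc.
Undoing it on mfnyvi: m↔n, f↔u, n↔m, y↔b, v↔e, i↔r.

number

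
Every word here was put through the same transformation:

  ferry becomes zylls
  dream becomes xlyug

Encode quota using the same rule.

koinu

Compare letters: f→z is +20, e→y is +20, r→l is +20 — a constant shift. It's a constant shift of +20 (ROT20).
For quota: q+20=k, u+20=o, o+20=i, t+20=n, a+20=u.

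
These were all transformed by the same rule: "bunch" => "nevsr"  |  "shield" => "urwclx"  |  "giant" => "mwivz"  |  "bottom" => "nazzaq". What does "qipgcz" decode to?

b(1)→n(13) and u(20)→e(4) fit y≡5x+8 (mod 26); the inverse of 5 mod 26 is 21. This is an affine cipher: with a=0,…,z=25, each position x becomes (5x+8) mod 26.
Decoding qipgcz: q(16)→21·(16−8)≡12=m; i(8)→21·(8−8)≡0=a; p(15)→21·(15−8)≡17=r; g(6)→21·(6−8)≡10=k; c(2)→21·(2−8)≡4=e; z(25)→21·(25−8)≡19=t (all mod 26).

market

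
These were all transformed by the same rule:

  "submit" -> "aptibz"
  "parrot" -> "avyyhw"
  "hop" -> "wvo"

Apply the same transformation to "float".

ahvsm

The word is reversed, then every letter is shifted forward by 7.
For float: reverse → taolf; then shift: t+7=a, a+7=h, o+7=v, l+7=s, f+7=m.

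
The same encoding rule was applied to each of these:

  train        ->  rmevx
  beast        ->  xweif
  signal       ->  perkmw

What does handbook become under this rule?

The output letters match the input read backwards, each shifted +4: train reversed is niart. The word is reversed, then every letter is shifted forward by 4.
For handbook: reverse → koobdnah; then shift: k+4=o, o+4=s, o+4=s, b+4=f, d+4=h, n+4=r, a+4=e, h+4=l.

ossfhrel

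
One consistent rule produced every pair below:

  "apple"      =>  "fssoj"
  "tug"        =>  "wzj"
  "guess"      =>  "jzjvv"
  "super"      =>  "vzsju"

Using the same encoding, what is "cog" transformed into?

ftj

The rule splits by letter class: vowels +5, consonants +3.
Applying it to cog: c(cons)+3=f, o(vowel)+5=t, g(cons)+3=j.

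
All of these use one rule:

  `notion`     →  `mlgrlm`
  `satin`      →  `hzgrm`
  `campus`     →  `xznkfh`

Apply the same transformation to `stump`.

Each pair mirrors across the alphabet (n↔m, o↔l, t↔g): positions sum to 25. Letters are reflected about the middle of the alphabet (position → 25−position): Atbash.
On stump: s↔h, t↔g, u↔f, m↔n, p↔k.

hgfnk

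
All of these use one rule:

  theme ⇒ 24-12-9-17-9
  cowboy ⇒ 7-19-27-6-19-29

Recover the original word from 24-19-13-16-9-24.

toilet

t is letter #20 and maps to 24: an offset of 4. The number is (letter's place in the alphabet, a=1) + 4.
Decoding 24-19-13-16-9-24: 24→(24−4)÷1=20=t, 19→(19−4)÷1=15=o, 13→(13−4)÷1=9=i, 16→(16−4)÷1=12=l, 9→(9−4)÷1=5=e, 24→(24−4)÷1=20=t.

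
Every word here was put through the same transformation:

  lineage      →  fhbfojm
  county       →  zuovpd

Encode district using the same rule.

udjsutje

The output letters match the input read backwards, each shifted +1: lineage reversed is egaenil. Two steps: reverse the string, then apply a Caesar shift of +1.
On district: reverse → tcirtsid; then shift: t+1=u, c+1=d, i+1=j, r+1=s, t+1=u, s+1=t, i+1=j, d+1=e.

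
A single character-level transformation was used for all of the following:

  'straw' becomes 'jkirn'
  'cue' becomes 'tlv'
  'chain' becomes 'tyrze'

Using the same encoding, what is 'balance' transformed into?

Compare letters: s→j is +17, t→k is +17, r→i is +17 — a constant shift. It's a constant shift of +17 (ROT17).
Applying it to balance: b+17=s, a+17=r, l+17=c, a+17=r, n+17=e, c+17=t, e+17=v.

srcretv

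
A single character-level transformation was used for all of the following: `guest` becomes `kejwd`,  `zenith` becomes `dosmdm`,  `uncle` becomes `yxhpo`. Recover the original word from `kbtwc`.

Shifts by position in guest: pos 0: g→k (+4), pos 1: u→e (+10), pos 2: e→j (+5), pos 3: s→w (+4), pos 4: t→d (+10) — repeating every 3. The shifts repeat in a cycle of length 3: positions 0,1,… shift by +4, +10, +5, then the pattern repeats.
Reversing it on kbtwc: k−4=g, b−10=r, t−5=o, w−4=s, c−10=s.

gross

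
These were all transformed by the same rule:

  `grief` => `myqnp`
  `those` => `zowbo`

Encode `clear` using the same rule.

ismjb

In grief: g→m is +6, r→y is +7, i→q is +8, e→n is +9 — the shift increases by 1 each position. Letter i (0-indexed) is shifted by i+6, so successive shifts are 6, 7, 8, ….
For clear: c+6=i, l+7=s, e+8=m, a+9=j, r+10=b.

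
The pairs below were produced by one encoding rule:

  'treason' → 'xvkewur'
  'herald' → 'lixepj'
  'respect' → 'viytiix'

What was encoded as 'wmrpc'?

silly

Shifts by position in treason: pos 0: t→x (+4), pos 1: r→v (+4), pos 2: e→k (+6), pos 3: a→e (+4), pos 4: s→w (+4), pos 5: o→u (+6) — repeating every 3. A repeating key of period 3 is used — shifts +4, +4, +6 over and over.
Undoing it on wmrpc: w−4=s, m−4=i, r−6=l, p−4=l, c−4=y.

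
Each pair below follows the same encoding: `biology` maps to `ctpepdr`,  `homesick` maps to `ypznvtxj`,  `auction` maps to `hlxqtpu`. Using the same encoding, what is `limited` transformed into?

b(1)→c(2) and i(8)→t(19) fit y≡21x+7 (mod 26); the inverse of 21 mod 26 is 5. Each letter's alphabet position (a=0..z=25) is mapped through 21·x+7 mod 26 — an affine cipher.
Applying it to limited: l(11)→21·11+7≡4=e; i(8)→21·8+7≡19=t; m(12)→21·12+7≡25=z; i(8)→21·8+7≡19=t; t(19)→21·19+7≡16=q; e(4)→21·4+7≡13=n; d(3)→21·3+7≡18=s (all mod 26).

etztqns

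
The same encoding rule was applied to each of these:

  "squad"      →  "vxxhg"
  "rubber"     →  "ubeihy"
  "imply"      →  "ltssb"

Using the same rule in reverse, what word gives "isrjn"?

flock

Shifts by position in squad: pos 0: s→v (+3), pos 1: q→x (+7), pos 2: u→x (+3), pos 3: a→h (+7) — repeating every 2. The shifts repeat in a cycle of length 2: positions 0,1,… shift by +3, +7, then the pattern repeats.
Reversing it on isrjn: i−3=f, s−7=l, r−3=o, j−7=c, n−3=k.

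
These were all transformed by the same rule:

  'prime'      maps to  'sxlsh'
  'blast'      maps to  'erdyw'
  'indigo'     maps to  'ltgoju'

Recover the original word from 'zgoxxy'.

walrus

Shifts by position in prime: pos 0: p→s (+3), pos 1: r→x (+6), pos 2: i→l (+3), pos 3: m→s (+6) — repeating every 2. A repeating key of period 2 is used — shifts +3, +6 over and over.
Undoing it on zgoxxy: z−3=w, g−6=a, o−3=l, x−6=r, x−3=u, y−6=s.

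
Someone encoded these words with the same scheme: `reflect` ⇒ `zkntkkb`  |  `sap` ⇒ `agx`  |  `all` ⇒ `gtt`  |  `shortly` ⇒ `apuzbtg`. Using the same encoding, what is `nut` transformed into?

The shift depends on letter class: consonant r→z is +8, but vowel e→k is +6. Vowels shift forward by 6 and consonants shift forward by 8.
Applying it to nut: n(cons)+8=v, u(vowel)+6=a, t(cons)+8=b.

vab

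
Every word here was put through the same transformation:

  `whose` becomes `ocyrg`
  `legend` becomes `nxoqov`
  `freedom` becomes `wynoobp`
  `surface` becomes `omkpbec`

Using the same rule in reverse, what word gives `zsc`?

sip

The output letters match the input read backwards, each shifted +10: whose reversed is esohw. Read the word backwards and shift each letter +10.
Reversing it on zsc: shift back: z−10=p, s−10=i, c−10=s → pis; then reverse → sip.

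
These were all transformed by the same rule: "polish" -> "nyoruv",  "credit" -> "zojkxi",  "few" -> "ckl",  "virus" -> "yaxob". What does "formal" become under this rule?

The output letters match the input read backwards, each shifted +6: polish reversed is hsilop. The word is reversed, then every letter is shifted forward by 6.
On formal: reverse → lamrof; then shift: l+6=r, a+6=g, m+6=s, r+6=x, o+6=u, f+6=l.

rgsxul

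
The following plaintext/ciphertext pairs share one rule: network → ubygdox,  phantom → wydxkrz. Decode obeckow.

measure

The output letters match the input read backwards, each shifted +10: network reversed is krowten. The word is reversed, then every letter is shifted forward by 10.
Undoing it on obeckow: shift back: o−10=e, b−10=r, e−10=u, c−10=s, k−10=a, o−10=e, w−10=m → erusaem; then reverse → measure.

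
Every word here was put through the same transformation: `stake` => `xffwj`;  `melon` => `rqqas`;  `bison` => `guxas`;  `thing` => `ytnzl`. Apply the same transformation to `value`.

amqgj

The shifts repeat in a cycle of length 2: positions 0,1,… shift by +5, +12, then the pattern repeats.
On value: v+5=a, a+12=m, l+5=q, u+12=g, e+5=j.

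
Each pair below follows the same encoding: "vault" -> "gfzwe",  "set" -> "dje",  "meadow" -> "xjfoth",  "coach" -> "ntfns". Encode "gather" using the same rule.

The shift depends on letter class: consonant v→g is +11, but vowel a→f is +5. Two shifts are in play — +5 for a/e/i/o/u, +11 for every other letter.
Applying it to gather: g(cons)+11=r, a(vowel)+5=f, t(cons)+11=e, h(cons)+11=s, e(vowel)+5=j, r(cons)+11=c.

rfesjc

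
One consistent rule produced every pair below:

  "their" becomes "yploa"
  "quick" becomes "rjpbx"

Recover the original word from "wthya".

tramp

The output letters match the input read backwards, each shifted +7: their reversed is rieht. Two steps: reverse the string, then apply a Caesar shift of +7.
Reversing it on wthya: shift back: w−7=p, t−7=m, h−7=a, y−7=r, a−7=t → pmart; then reverse → tramp.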